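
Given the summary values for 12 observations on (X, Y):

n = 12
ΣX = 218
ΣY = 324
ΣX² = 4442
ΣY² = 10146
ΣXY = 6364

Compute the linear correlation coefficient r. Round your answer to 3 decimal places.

r = (nΣXY − ΣXΣY) / √[(nΣX² − (ΣX)²)(nΣY² − (ΣY)²)]
Numerator: 12×6364 − 218×324 = 5736
Denominator: √[(53304 − 47524)(121752 − 104976)] = √[5780 × 16776] = 9847.0950
r = 5736 / 9847.0950 ≈ 0.583

0.583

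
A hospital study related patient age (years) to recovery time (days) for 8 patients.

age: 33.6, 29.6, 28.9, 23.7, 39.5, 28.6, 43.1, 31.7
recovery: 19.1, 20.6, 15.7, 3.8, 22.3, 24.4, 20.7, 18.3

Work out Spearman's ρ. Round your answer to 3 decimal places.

Rank age: 6, 4, 3, 1, 7, 2, 8, 5
Rank recovery: 4, 5, 2, 1, 7, 8, 6, 3
d = rank(age) − rank(recovery): 2, -1, 1, 0, 0, -6, 2, 2; Σd² = 50
ρ = 1 − 6Σd² / [n(n²−1)] = 1 − 6×50 / (8×63) = 1 − 300/504 ≈ 0.405

0.405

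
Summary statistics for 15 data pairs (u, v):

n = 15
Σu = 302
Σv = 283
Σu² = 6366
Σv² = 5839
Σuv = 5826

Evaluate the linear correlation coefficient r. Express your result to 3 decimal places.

0.339

r = (nΣuv − ΣuΣv) / √[(nΣu² − (Σu)²)(nΣv² − (Σv)²)]
Numerator: 15×5826 − 302×283 = 1924
Denominator: √[(95490 − 91204)(87585 − 80089)] = √[4286 × 7496] = 5668.1440
r = 1924 / 5668.1440 ≈ 0.339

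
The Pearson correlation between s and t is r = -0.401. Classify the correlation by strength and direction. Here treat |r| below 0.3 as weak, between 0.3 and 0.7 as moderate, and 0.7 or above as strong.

r = -0.401 < 0 so the relationship is negative.
|r| = 0.401, which falls in the moderate range.

moderate negative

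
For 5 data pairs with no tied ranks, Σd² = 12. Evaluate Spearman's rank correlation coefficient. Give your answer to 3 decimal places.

0.400

ρ = 1 − 6Σd² / [n(n²−1)] = 1 − 6×12 / (5×24)
  = 1 − 72/120 = 1 − 0.6000 ≈ 0.400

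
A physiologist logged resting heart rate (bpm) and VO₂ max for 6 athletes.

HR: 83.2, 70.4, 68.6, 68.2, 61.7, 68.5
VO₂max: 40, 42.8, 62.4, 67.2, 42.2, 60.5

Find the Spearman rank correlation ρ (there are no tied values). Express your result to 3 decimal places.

-0.371

Rank HR: 6, 5, 4, 2, 1, 3
Rank VO₂max: 1, 3, 5, 6, 2, 4
d = rank(HR) − rank(VO₂max): 5, 2, -1, -4, -1, -1; Σd² = 48
ρ = 1 − 6Σd² / [n(n²−1)] = 1 − 6×48 / (6×35) = 1 − 288/210 ≈ -0.371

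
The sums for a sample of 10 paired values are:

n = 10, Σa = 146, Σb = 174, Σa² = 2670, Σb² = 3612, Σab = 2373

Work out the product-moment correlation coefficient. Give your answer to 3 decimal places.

-0.298

r = (nΣab − ΣaΣb) / √[(nΣa² − (Σa)²)(nΣb² − (Σb)²)]
Numerator: 10×2373 − 146×174 = -1674
Denominator: √[(26700 − 21316)(36120 − 30276)] = √[5384 × 5844] = 5609.2866
r = -1674 / 5609.2866 ≈ -0.298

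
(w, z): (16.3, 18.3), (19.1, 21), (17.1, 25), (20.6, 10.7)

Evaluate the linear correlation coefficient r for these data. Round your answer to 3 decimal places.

-0.662

n = 4, Σw = 73.1, Σz = 75, Σw² = 1347.27, Σz² = 1515.38, Σwz = 1347.31
nΣwz − ΣwΣz = 5389.24 − 5482.5 = -93.26
nΣw² − (Σw)² = 5389.08 − 5343.61 = 45.47; nΣz² − (Σz)² = 6061.52 − 5625 = 436.52
r = -93.26 / √(45.47 × 436.52) = -93.26 / 140.8849 ≈ -0.662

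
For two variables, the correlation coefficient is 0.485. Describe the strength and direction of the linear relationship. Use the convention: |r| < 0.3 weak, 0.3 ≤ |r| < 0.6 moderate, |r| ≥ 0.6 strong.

moderate positive

r = 0.485 > 0 so the relationship is positive.
|r| = 0.485, which falls in the moderate range.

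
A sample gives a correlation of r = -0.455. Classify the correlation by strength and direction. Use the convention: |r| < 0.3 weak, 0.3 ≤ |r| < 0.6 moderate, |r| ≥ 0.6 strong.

r = -0.455 < 0 so the relationship is negative.
|r| = 0.455, which falls in the moderate range.

moderate negative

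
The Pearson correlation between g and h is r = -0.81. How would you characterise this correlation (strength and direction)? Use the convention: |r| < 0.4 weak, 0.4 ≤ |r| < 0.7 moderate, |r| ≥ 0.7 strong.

r = -0.81 < 0 so the relationship is negative.
|r| = 0.81, which falls in the strong range.

strong negative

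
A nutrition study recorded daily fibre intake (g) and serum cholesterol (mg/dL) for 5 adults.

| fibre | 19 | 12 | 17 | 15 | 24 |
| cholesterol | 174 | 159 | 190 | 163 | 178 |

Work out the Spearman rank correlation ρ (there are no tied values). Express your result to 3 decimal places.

0.700

Rank fibre: 4, 1, 3, 2, 5
Rank cholesterol: 3, 1, 5, 2, 4
d = rank(fibre) − rank(cholesterol): 1, 0, -2, 0, 1; Σd² = 6
ρ = 1 − 6Σd² / [n(n²−1)] = 1 − 6×6 / (5×24) = 1 − 36/120 ≈ 0.700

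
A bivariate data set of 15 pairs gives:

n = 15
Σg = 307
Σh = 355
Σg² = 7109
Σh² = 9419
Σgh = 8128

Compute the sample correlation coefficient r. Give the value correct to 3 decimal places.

r = (nΣgh − ΣgΣh) / √[(nΣg² − (Σg)²)(nΣh² − (Σh)²)]
Numerator: 15×8128 − 307×355 = 12935
Denominator: √[(106635 − 94249)(141285 − 126025)] = √[12386 × 15260] = 13748.1039
r = 12935 / 13748.1039 ≈ 0.941

0.941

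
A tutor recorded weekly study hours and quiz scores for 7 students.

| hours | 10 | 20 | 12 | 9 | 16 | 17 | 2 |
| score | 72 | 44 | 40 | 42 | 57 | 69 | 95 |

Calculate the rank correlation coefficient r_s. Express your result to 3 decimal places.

-0.286

Rank hours: 3, 7, 4, 2, 5, 6, 1
Rank score: 6, 3, 1, 2, 4, 5, 7
d = rank(hours) − rank(score): -3, 4, 3, 0, 1, 1, -6; Σd² = 72
ρ = 1 − 6Σd² / [n(n²−1)] = 1 − 6×72 / (7×48) = 1 − 432/336 ≈ -0.286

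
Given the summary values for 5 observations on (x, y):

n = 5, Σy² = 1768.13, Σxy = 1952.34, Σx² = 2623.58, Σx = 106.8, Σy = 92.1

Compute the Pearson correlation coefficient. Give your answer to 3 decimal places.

r = (nΣxy − ΣxΣy) / √[(nΣx² − (Σx)²)(nΣy² − (Σy)²)]
Numerator: 5×1952.34 − 106.8×92.1 = -74.58
Denominator: √[(13117.9 − 11406.24)(8840.65 − 8482.41)] = √[1711.66 × 358.24] = 783.0614
r = -74.58 / 783.0614 ≈ -0.095

-0.095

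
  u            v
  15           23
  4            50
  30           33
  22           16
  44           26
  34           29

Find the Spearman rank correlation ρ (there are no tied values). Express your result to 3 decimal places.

Rank u: 2, 1, 4, 3, 6, 5
Rank v: 2, 6, 5, 1, 3, 4
d = rank(u) − rank(v): 0, -5, -1, 2, 3, 1; Σd² = 40
ρ = 1 − 6Σd² / [n(n²−1)] = 1 − 6×40 / (6×35) = 1 − 240/210 ≈ -0.143

-0.143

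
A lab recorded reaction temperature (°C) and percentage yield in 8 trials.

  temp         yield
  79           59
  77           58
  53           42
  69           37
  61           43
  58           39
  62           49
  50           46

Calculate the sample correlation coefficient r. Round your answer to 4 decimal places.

0.6512

n = 8, Σx = 509, Σy = 373, Σx² = 33169, Σy² = 17865, Σxy = 24129
nΣxy − ΣxΣy = 193032 − 189857 = 3175
nΣx² − (Σx)² = 265352 − 259081 = 6271; nΣy² − (Σy)² = 142920 − 139129 = 3791
r = 3175 / √(6271 × 3791) = 3175 / 4875.7934 ≈ 0.6512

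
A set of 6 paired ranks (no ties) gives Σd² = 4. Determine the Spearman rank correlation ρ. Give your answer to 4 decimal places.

0.8857

ρ = 1 − 6Σd² / [n(n²−1)] = 1 − 6×4 / (6×35)
  = 1 − 24/210 = 1 − 0.11429 ≈ 0.8857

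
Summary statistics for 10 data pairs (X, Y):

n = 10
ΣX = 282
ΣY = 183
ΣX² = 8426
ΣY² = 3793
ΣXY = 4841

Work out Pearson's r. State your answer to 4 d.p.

-0.6969

r = (nΣXY − ΣXΣY) / √[(nΣX² − (ΣX)²)(nΣY² − (ΣY)²)]
Numerator: 10×4841 − 282×183 = -3196
Denominator: √[(84260 − 79524)(37930 − 33489)] = √[4736 × 4441] = 4586.1287
r = -3196 / 4586.1287 ≈ -0.6969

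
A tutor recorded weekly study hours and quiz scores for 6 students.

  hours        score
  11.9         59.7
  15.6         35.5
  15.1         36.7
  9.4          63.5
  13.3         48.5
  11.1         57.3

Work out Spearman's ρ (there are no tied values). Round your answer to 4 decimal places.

-0.9429

Rank hours: 3, 6, 5, 1, 4, 2
Rank score: 5, 1, 2, 6, 3, 4
d = rank(hours) − rank(score): -2, 5, 3, -5, 1, -2; Σd² = 68
ρ = 1 − 6Σd² / [n(n²−1)] = 1 − 6×68 / (6×35) = 1 − 408/210 ≈ -0.9429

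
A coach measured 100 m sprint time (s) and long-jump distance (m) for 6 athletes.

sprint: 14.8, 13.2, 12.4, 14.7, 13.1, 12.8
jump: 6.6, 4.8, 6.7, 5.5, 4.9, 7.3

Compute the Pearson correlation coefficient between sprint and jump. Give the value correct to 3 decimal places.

n = 6, Σx = 81, Σy = 35.8, Σx² = 1098.58, Σy² = 219.04, Σxy = 482.6
nΣxy − ΣxΣy = 2895.6 − 2899.8 = -4.2
nΣx² − (Σx)² = 6591.48 − 6561 = 30.48; nΣy² − (Σy)² = 1314.24 − 1281.64 = 32.6
r = -4.2 / √(30.48 × 32.6) = -4.2 / 31.5222 ≈ -0.133

-0.133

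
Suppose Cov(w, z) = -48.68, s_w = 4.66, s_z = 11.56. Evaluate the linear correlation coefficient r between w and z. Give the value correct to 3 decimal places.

-0.904

r = Cov(w,z) / (s_w · s_z) = -48.68 / (4.66 × 11.56)
  = -48.68 / 53.8696 ≈ -0.904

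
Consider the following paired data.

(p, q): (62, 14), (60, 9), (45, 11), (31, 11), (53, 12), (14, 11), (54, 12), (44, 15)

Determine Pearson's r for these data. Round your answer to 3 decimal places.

n = 8, Σp = 363, Σq = 95, Σp² = 18287, Σq² = 1153, Σpq = 4342
nΣpq − ΣpΣq = 34736 − 34485 = 251
nΣp² − (Σp)² = 146296 − 131769 = 14527; nΣq² − (Σq)² = 9224 − 9025 = 199
r = 251 / √(14527 × 199) = 251 / 1700.2567 ≈ 0.148

0.148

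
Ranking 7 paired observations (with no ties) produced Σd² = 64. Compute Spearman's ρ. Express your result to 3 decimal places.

-0.143

ρ = 1 − 6Σd² / [n(n²−1)] = 1 − 6×64 / (7×48)
  = 1 − 384/336 = 1 − 1.1429 ≈ -0.143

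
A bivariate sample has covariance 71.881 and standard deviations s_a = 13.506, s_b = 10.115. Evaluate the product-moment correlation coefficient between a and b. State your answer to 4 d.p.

0.5262

r = Cov(a,b) / (s_a · s_b) = 71.881 / (13.506 × 10.115)
  = 71.881 / 136.6132 ≈ 0.5262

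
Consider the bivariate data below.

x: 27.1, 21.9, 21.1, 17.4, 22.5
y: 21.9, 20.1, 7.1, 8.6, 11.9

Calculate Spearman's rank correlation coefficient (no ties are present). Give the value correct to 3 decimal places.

Rank x: 5, 3, 2, 1, 4
Rank y: 5, 4, 1, 2, 3
d = rank(x) − rank(y): 0, -1, 1, -1, 1; Σd² = 4
ρ = 1 − 6Σd² / [n(n²−1)] = 1 − 6×4 / (5×24) = 1 − 24/120 ≈ 0.800

0.800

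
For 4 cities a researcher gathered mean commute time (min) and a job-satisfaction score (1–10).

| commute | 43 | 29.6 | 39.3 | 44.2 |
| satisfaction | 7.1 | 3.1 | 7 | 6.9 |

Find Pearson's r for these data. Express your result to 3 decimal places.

n = 4, Σx = 156.1, Σy = 24.1, Σx² = 6223.29, Σy² = 156.63, Σxy = 977.14
nΣxy − ΣxΣy = 3908.56 − 3762.01 = 146.55
nΣx² − (Σx)² = 24893.16 − 24367.21 = 525.95; nΣy² − (Σy)² = 626.52 − 580.81 = 45.71
r = 146.55 / √(525.95 × 45.71) = 146.55 / 155.0522 ≈ 0.945

0.945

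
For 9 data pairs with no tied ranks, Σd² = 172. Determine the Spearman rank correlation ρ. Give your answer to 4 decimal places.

ρ = 1 − 6Σd² / [n(n²−1)] = 1 − 6×172 / (9×80)
  = 1 − 1032/720 = 1 − 1.43333 ≈ -0.4333

-0.4333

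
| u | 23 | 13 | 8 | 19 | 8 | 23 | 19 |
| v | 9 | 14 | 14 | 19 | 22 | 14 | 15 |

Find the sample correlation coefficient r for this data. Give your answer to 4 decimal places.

-0.5088

n = 7, Σu = 113, Σv = 107, Σu² = 2077, Σv² = 1739, Σuv = 1645
nΣuv − ΣuΣv = 11515 − 12091 = -576
nΣu² − (Σu)² = 14539 − 12769 = 1770; nΣv² − (Σv)² = 12173 − 11449 = 724
r = -576 / √(1770 × 724) = -576 / 1132.0247 ≈ -0.5088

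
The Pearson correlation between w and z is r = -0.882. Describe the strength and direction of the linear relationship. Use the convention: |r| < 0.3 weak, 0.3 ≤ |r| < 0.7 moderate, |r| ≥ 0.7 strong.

strong negative

r = -0.882 < 0 so the relationship is negative.
|r| = 0.882, which falls in the strong range.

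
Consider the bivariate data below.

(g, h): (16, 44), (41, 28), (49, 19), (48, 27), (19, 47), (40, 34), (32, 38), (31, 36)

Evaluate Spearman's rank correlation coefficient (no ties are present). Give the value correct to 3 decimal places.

Rank g: 1, 6, 8, 7, 2, 5, 4, 3
Rank h: 7, 3, 1, 2, 8, 4, 6, 5
d = rank(g) − rank(h): -6, 3, 7, 5, -6, 1, -2, -2; Σd² = 164
ρ = 1 − 6Σd² / [n(n²−1)] = 1 − 6×164 / (8×63) = 1 − 984/504 ≈ -0.952

-0.952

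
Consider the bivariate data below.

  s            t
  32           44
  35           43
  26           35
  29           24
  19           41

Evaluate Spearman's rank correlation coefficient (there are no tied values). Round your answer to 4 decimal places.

Rank s: 4, 5, 2, 3, 1
Rank t: 5, 4, 2, 1, 3
d = rank(s) − rank(t): -1, 1, 0, 2, -2; Σd² = 10
ρ = 1 − 6Σd² / [n(n²−1)] = 1 − 6×10 / (5×24) = 1 − 60/120 ≈ 0.5000

0.5000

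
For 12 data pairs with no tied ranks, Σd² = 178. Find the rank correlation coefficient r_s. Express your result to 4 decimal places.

0.3776

ρ = 1 − 6Σd² / [n(n²−1)] = 1 − 6×178 / (12×143)
  = 1 − 1068/1716 = 1 − 0.62238 ≈ 0.3776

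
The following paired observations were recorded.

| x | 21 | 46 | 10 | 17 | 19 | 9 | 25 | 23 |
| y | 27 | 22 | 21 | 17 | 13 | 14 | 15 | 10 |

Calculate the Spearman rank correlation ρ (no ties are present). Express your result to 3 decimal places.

0.143

Rank x: 5, 8, 2, 3, 4, 1, 7, 6
Rank y: 8, 7, 6, 5, 2, 3, 4, 1
d = rank(x) − rank(y): -3, 1, -4, -2, 2, -2, 3, 5; Σd² = 72
ρ = 1 − 6Σd² / [n(n²−1)] = 1 − 6×72 / (8×63) = 1 − 432/504 ≈ 0.143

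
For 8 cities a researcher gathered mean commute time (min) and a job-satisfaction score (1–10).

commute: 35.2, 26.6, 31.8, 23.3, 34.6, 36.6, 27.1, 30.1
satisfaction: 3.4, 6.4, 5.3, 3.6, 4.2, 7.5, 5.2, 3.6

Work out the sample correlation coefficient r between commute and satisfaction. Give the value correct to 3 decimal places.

0.193

n = 8, Σx = 245.3, Σy = 39.2, Σx² = 7677.87, Σy² = 207.46, Σxy = 1211.44
nΣxy − ΣxΣy = 9691.52 − 9615.76 = 75.76
nΣx² − (Σx)² = 61422.96 − 60172.09 = 1250.87; nΣy² − (Σy)² = 1659.68 − 1536.64 = 123.04
r = 75.76 / √(1250.87 × 123.04) = 75.76 / 392.3099 ≈ 0.193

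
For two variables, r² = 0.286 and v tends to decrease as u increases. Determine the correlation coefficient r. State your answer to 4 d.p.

|r| = √0.286 = 0.5348
The association is negative, so r = −0.5348.

-0.5348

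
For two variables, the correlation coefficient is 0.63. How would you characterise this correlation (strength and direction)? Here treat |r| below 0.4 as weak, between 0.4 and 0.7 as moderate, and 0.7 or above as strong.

moderate positive

r = 0.63 > 0 so the relationship is positive.
|r| = 0.63, which falls in the moderate range.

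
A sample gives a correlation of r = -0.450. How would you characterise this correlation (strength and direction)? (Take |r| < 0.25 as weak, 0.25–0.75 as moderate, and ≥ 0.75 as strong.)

moderate negative

r = -0.450 < 0 so the relationship is negative.
|r| = 0.450, which falls in the moderate range.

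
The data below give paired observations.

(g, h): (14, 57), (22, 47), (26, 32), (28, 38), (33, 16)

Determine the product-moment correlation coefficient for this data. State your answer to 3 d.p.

-0.945

n = 5, Σg = 123, Σh = 190, Σg² = 3229, Σh² = 8182, Σgh = 4256
nΣgh − ΣgΣh = 21280 − 23370 = -2090
nΣg² − (Σg)² = 16145 − 15129 = 1016; nΣh² − (Σh)² = 40910 − 36100 = 4810
r = -2090 / √(1016 × 4810) = -2090 / 2210.6470 ≈ -0.945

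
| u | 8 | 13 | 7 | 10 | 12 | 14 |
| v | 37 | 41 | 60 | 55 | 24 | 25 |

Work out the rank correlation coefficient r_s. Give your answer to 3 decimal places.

-0.600

Rank u: 2, 5, 1, 3, 4, 6
Rank v: 3, 4, 6, 5, 1, 2
d = rank(u) − rank(v): -1, 1, -5, -2, 3, 4; Σd² = 56
ρ = 1 − 6Σd² / [n(n²−1)] = 1 − 6×56 / (6×35) = 1 − 336/210 ≈ -0.600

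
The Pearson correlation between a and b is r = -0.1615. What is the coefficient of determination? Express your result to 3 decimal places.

0.026

r² = (-0.1615)² = 0.026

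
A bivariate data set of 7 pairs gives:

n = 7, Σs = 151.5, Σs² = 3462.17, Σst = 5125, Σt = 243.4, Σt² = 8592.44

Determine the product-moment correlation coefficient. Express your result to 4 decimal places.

-0.9289

r = (nΣst − ΣsΣt) / √[(nΣs² − (Σs)²)(nΣt² − (Σt)²)]
Numerator: 7×5125 − 151.5×243.4 = -1000.1
Denominator: √[(24235.19 − 22952.25)(60147.08 − 59243.56)] = √[1282.94 × 903.52] = 1076.6438
r = -1000.1 / 1076.6438 ≈ -0.9289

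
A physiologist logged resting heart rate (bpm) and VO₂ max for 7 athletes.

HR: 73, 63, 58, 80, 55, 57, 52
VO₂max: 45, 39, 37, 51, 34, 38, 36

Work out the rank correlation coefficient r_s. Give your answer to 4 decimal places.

0.9286

Rank HR: 6, 5, 4, 7, 2, 3, 1
Rank VO₂max: 6, 5, 3, 7, 1, 4, 2
d = rank(HR) − rank(VO₂max): 0, 0, 1, 0, 1, -1, -1; Σd² = 4
ρ = 1 − 6Σd² / [n(n²−1)] = 1 − 6×4 / (7×48) = 1 − 24/336 ≈ 0.9286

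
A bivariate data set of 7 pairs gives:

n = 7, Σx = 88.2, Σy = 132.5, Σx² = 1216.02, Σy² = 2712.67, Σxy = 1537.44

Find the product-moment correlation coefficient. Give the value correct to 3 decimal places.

-0.902

r = (nΣxy − ΣxΣy) / √[(nΣx² − (Σx)²)(nΣy² − (Σy)²)]
Numerator: 7×1537.44 − 88.2×132.5 = -924.42
Denominator: √[(8512.14 − 7779.24)(18988.69 − 17556.25)] = √[732.9 × 1432.44] = 1024.6147
r = -924.42 / 1024.6147 ≈ -0.902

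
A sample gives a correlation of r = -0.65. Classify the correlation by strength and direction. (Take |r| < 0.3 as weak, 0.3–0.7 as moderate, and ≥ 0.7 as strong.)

r = -0.65 < 0 so the relationship is negative.
|r| = 0.65, which falls in the moderate range.

moderate negative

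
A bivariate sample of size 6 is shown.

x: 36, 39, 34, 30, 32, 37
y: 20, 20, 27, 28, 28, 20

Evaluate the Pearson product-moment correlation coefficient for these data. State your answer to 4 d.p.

-0.9033

n = 6, Σx = 208, Σy = 143, Σx² = 7266, Σy² = 3497, Σxy = 4894
nΣxy − ΣxΣy = 29364 − 29744 = -380
nΣx² − (Σx)² = 43596 − 43264 = 332; nΣy² − (Σy)² = 20982 − 20449 = 533
r = -380 / √(332 × 533) = -380 / 420.6614 ≈ -0.9033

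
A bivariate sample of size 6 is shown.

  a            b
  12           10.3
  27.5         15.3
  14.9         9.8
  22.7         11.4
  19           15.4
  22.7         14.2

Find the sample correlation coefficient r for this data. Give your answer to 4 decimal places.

0.7126

n = 6, Σa = 118.8, Σb = 76.4, Σa² = 2513.84, Σb² = 1004.98, Σab = 1564.09
nΣab − ΣaΣb = 9384.54 − 9076.32 = 308.22
nΣa² − (Σa)² = 15083.04 − 14113.44 = 969.6; nΣb² − (Σb)² = 6029.88 − 5836.96 = 192.92
r = 308.22 / √(969.6 × 192.92) = 308.22 / 432.4988 ≈ 0.7126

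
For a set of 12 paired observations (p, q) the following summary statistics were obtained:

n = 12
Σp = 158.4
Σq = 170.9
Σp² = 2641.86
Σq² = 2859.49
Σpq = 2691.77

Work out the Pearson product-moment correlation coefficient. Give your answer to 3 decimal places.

r = (nΣpq − ΣpΣq) / √[(nΣp² − (Σp)²)(nΣq² − (Σq)²)]
Numerator: 12×2691.77 − 158.4×170.9 = 5230.68
Denominator: √[(31702.32 − 25090.56)(34313.88 − 29206.81)] = √[6611.76 × 5107.07] = 5810.9140
r = 5230.68 / 5810.9140 ≈ 0.900

0.900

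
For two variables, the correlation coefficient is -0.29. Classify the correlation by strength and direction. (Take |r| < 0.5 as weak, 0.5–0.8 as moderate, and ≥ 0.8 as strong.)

weak negative

r = -0.29 < 0 so the relationship is negative.
|r| = 0.29, which falls in the weak range.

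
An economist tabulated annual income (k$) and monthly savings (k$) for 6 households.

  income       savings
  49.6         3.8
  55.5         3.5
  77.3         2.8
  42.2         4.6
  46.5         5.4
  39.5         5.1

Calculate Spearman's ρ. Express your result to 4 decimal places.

-0.8286

Rank income: 4, 5, 6, 2, 3, 1
Rank savings: 3, 2, 1, 4, 6, 5
d = rank(income) − rank(savings): 1, 3, 5, -2, -3, -4; Σd² = 64
ρ = 1 − 6Σd² / [n(n²−1)] = 1 − 6×64 / (6×35) = 1 − 384/210 ≈ -0.8286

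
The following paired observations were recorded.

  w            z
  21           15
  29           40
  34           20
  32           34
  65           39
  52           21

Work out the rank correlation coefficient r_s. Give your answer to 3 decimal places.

0.257

Rank w: 1, 2, 4, 3, 6, 5
Rank z: 1, 6, 2, 4, 5, 3
d = rank(w) − rank(z): 0, -4, 2, -1, 1, 2; Σd² = 26
ρ = 1 − 6Σd² / [n(n²−1)] = 1 − 6×26 / (6×35) = 1 − 156/210 ≈ 0.257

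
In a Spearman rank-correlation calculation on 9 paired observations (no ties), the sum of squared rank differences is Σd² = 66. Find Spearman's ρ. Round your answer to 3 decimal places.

ρ = 1 − 6Σd² / [n(n²−1)] = 1 − 6×66 / (9×80)
  = 1 − 396/720 = 1 − 0.5500 ≈ 0.450

0.450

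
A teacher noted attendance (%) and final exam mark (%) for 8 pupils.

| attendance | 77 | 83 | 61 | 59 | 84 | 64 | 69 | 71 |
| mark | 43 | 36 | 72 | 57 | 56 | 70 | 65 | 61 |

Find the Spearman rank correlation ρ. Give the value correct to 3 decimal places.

-0.690

Rank attendance: 6, 7, 2, 1, 8, 3, 4, 5
Rank mark: 2, 1, 8, 4, 3, 7, 6, 5
d = rank(attendance) − rank(mark): 4, 6, -6, -3, 5, -4, -2, 0; Σd² = 142
ρ = 1 − 6Σd² / [n(n²−1)] = 1 − 6×142 / (8×63) = 1 − 852/504 ≈ -0.690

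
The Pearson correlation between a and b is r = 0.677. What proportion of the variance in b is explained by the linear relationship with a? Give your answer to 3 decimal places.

r² = (0.677)² = 0.458

0.458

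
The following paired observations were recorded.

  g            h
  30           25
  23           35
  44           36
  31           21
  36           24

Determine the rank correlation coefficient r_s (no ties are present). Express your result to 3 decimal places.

Rank g: 2, 1, 5, 3, 4
Rank h: 3, 4, 5, 1, 2
d = rank(g) − rank(h): -1, -3, 0, 2, 2; Σd² = 18
ρ = 1 − 6Σd² / [n(n²−1)] = 1 − 6×18 / (5×24) = 1 − 108/120 ≈ 0.100

0.100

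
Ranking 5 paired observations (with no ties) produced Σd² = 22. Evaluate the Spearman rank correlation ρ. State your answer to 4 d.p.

-0.1000

ρ = 1 − 6Σd² / [n(n²−1)] = 1 − 6×22 / (5×24)
  = 1 − 132/120 = 1 − 1.10000 ≈ -0.1000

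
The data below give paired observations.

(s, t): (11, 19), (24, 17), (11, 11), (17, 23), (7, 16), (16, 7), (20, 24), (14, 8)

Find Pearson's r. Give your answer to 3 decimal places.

n = 8, Σs = 120, Σt = 125, Σs² = 2008, Σt² = 2245, Σst = 1945
nΣst − ΣsΣt = 15560 − 15000 = 560
nΣs² − (Σs)² = 16064 − 14400 = 1664; nΣt² − (Σt)² = 17960 − 15625 = 2335
r = 560 / √(1664 × 2335) = 560 / 1971.1519 ≈ 0.284

0.284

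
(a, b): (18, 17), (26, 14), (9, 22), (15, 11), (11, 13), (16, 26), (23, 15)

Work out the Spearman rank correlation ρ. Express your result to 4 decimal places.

Rank a: 5, 7, 1, 3, 2, 4, 6
Rank b: 5, 3, 6, 1, 2, 7, 4
d = rank(a) − rank(b): 0, 4, -5, 2, 0, -3, 2; Σd² = 58
ρ = 1 − 6Σd² / [n(n²−1)] = 1 − 6×58 / (7×48) = 1 − 348/336 ≈ -0.0357

-0.0357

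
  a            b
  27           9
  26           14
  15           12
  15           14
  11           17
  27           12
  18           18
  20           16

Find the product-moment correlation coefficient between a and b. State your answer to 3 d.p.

n = 8, Σa = 159, Σb = 112, Σa² = 3429, Σb² = 1630, Σab = 2152
nΣab − ΣaΣb = 17216 − 17808 = -592
nΣa² − (Σa)² = 27432 − 25281 = 2151; nΣb² − (Σb)² = 13040 − 12544 = 496
r = -592 / √(2151 × 496) = -592 / 1032.9066 ≈ -0.573

-0.573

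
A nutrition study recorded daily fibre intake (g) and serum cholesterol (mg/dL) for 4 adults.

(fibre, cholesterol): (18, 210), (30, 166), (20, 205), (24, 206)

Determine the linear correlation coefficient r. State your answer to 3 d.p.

-0.908

n = 4, Σx = 92, Σy = 787, Σx² = 2200, Σy² = 156117, Σxy = 17804
nΣxy − ΣxΣy = 71216 − 72404 = -1188
nΣx² − (Σx)² = 8800 − 8464 = 336; nΣy² − (Σy)² = 624468 − 619369 = 5099
r = -1188 / √(336 × 5099) = -1188 / 1308.9171 ≈ -0.908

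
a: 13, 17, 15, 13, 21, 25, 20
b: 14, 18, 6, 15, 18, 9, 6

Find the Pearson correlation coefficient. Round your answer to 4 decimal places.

-0.1935

n = 7, Σa = 124, Σb = 86, Σa² = 2318, Σb² = 1222, Σab = 1496
nΣab − ΣaΣb = 10472 − 10664 = -192
nΣa² − (Σa)² = 16226 − 15376 = 850; nΣb² − (Σb)² = 8554 − 7396 = 1158
r = -192 / √(850 × 1158) = -192 / 992.1189 ≈ -0.1935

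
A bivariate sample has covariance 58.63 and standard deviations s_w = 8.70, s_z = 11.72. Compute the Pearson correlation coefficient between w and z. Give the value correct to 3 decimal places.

0.575

r = Cov(w,z) / (s_w · s_z) = 58.63 / (8.70 × 11.72)
  = 58.63 / 101.9640 ≈ 0.575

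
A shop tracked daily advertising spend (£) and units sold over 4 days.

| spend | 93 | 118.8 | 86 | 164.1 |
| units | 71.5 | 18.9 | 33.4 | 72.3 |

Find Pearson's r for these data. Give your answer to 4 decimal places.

0.3438

n = 4, Σx = 461.9, Σy = 196.1, Σx² = 57087.25, Σy² = 11812.31, Σxy = 23631.65
nΣxy − ΣxΣy = 94526.6 − 90578.59 = 3948.01
nΣx² − (Σx)² = 228349 − 213351.61 = 14997.39; nΣy² − (Σy)² = 47249.24 − 38455.21 = 8794.03
r = 3948.01 / √(14997.39 × 8794.03) = 3948.01 / 11484.2282 ≈ 0.3438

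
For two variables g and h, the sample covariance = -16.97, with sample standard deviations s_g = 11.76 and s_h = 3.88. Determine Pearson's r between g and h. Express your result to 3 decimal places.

r = Cov(g,h) / (s_g · s_h) = -16.97 / (11.76 × 3.88)
  = -16.97 / 45.6288 ≈ -0.372

-0.372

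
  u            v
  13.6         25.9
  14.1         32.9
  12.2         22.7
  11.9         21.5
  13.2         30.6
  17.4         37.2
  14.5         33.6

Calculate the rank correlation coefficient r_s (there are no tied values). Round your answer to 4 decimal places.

0.9643

Rank u: 4, 5, 2, 1, 3, 7, 6
Rank v: 3, 5, 2, 1, 4, 7, 6
d = rank(u) − rank(v): 1, 0, 0, 0, -1, 0, 0; Σd² = 2
ρ = 1 − 6Σd² / [n(n²−1)] = 1 − 6×2 / (7×48) = 1 − 12/336 ≈ 0.9643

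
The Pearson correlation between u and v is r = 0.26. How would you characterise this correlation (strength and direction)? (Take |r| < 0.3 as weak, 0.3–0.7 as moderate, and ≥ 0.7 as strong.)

weak positive

r = 0.26 > 0 so the relationship is positive.
|r| = 0.26, which falls in the weak range.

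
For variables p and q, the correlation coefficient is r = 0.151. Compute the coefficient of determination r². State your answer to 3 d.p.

0.023

r² = (0.151)² = 0.023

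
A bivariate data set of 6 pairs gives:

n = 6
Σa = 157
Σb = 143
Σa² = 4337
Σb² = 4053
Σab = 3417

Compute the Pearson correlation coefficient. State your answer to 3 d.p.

r = (nΣab − ΣaΣb) / √[(nΣa² − (Σa)²)(nΣb² − (Σb)²)]
Numerator: 6×3417 − 157×143 = -1949
Denominator: √[(26022 − 24649)(24318 − 20449)] = √[1373 × 3869] = 2304.8074
r = -1949 / 2304.8074 ≈ -0.846

-0.846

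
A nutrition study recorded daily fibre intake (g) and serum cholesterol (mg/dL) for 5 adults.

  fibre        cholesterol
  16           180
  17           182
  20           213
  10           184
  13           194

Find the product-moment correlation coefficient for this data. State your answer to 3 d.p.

0.528

n = 5, Σx = 76, Σy = 953, Σx² = 1214, Σy² = 182385, Σxy = 14596
nΣxy − ΣxΣy = 72980 − 72428 = 552
nΣx² − (Σx)² = 6070 − 5776 = 294; nΣy² − (Σy)² = 911925 − 908209 = 3716
r = 552 / √(294 × 3716) = 552 / 1045.2292 ≈ 0.528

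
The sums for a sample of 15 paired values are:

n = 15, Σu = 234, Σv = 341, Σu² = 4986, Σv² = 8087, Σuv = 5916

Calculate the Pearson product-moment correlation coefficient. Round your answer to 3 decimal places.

r = (nΣuv − ΣuΣv) / √[(nΣu² − (Σu)²)(nΣv² − (Σv)²)]
Numerator: 15×5916 − 234×341 = 8946
Denominator: √[(74790 − 54756)(121305 − 116281)] = √[20034 × 5024] = 10032.4880
r = 8946 / 10032.4880 ≈ 0.892

0.892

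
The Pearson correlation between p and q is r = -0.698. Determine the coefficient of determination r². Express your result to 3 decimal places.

r² = (-0.698)² = 0.487

0.487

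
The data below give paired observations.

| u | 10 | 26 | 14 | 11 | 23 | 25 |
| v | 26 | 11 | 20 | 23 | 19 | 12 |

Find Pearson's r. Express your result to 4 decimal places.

-0.9213

n = 6, Σu = 109, Σv = 111, Σu² = 2247, Σv² = 2231, Σuv = 1816
nΣuv − ΣuΣv = 10896 − 12099 = -1203
nΣu² − (Σu)² = 13482 − 11881 = 1601; nΣv² − (Σv)² = 13386 − 12321 = 1065
r = -1203 / √(1601 × 1065) = -1203 / 1305.7814 ≈ -0.9213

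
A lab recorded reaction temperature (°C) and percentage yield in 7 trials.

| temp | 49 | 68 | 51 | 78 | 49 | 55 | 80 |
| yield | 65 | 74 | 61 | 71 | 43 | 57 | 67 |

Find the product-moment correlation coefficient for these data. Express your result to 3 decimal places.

n = 7, Σx = 430, Σy = 438, Σx² = 27536, Σy² = 28050, Σxy = 27468
nΣxy − ΣxΣy = 192276 − 188340 = 3936
nΣx² − (Σx)² = 192752 − 184900 = 7852; nΣy² − (Σy)² = 196350 − 191844 = 4506
r = 3936 / √(7852 × 4506) = 3936 / 5948.2024 ≈ 0.662

0.662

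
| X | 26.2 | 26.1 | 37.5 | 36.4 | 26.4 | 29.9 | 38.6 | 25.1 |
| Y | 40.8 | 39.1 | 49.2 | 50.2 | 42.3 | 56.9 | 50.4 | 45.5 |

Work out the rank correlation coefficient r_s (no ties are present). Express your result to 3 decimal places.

Rank X: 3, 2, 7, 6, 4, 5, 8, 1
Rank Y: 2, 1, 5, 6, 3, 8, 7, 4
d = rank(X) − rank(Y): 1, 1, 2, 0, 1, -3, 1, -3; Σd² = 26
ρ = 1 − 6Σd² / [n(n²−1)] = 1 − 6×26 / (8×63) = 1 − 156/504 ≈ 0.690

0.690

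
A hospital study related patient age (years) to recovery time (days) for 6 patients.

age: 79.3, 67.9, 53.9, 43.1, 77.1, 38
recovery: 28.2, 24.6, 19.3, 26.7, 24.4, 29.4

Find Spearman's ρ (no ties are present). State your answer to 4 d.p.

-0.2571

Rank age: 6, 4, 3, 2, 5, 1
Rank recovery: 5, 3, 1, 4, 2, 6
d = rank(age) − rank(recovery): 1, 1, 2, -2, 3, -5; Σd² = 44
ρ = 1 − 6Σd² / [n(n²−1)] = 1 − 6×44 / (6×35) = 1 − 264/210 ≈ -0.2571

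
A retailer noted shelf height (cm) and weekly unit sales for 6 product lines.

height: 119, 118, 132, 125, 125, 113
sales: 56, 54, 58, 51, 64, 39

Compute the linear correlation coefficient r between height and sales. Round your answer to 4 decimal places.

0.6754

n = 6, Σx = 732, Σy = 322, Σx² = 89528, Σy² = 17634, Σxy = 39474
nΣxy − ΣxΣy = 236844 − 235704 = 1140
nΣx² − (Σx)² = 537168 − 535824 = 1344; nΣy² − (Σy)² = 105804 − 103684 = 2120
r = 1140 / √(1344 × 2120) = 1140 / 1687.9810 ≈ 0.6754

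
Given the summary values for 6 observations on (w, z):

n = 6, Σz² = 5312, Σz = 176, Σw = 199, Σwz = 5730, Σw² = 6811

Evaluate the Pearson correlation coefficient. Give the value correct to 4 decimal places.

r = (nΣwz − ΣwΣz) / √[(nΣw² − (Σw)²)(nΣz² − (Σz)²)]
Numerator: 6×5730 − 199×176 = -644
Denominator: √[(40866 − 39601)(31872 − 30976)] = √[1265 × 896] = 1064.6314
r = -644 / 1064.6314 ≈ -0.6049

-0.6049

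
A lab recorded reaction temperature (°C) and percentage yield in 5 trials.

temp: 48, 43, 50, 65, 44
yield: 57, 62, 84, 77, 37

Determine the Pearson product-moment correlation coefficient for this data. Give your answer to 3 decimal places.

0.592

n = 5, Σx = 250, Σy = 317, Σx² = 12814, Σy² = 21447, Σxy = 16235
nΣxy − ΣxΣy = 81175 − 79250 = 1925
nΣx² − (Σx)² = 64070 − 62500 = 1570; nΣy² − (Σy)² = 107235 − 100489 = 6746
r = 1925 / √(1570 × 6746) = 1925 / 3254.4155 ≈ 0.592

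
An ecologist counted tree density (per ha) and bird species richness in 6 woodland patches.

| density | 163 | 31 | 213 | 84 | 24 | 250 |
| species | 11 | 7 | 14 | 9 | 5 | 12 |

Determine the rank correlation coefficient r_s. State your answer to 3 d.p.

Rank density: 4, 2, 5, 3, 1, 6
Rank species: 4, 2, 6, 3, 1, 5
d = rank(density) − rank(species): 0, 0, -1, 0, 0, 1; Σd² = 2
ρ = 1 − 6Σd² / [n(n²−1)] = 1 − 6×2 / (6×35) = 1 − 12/210 ≈ 0.943

0.943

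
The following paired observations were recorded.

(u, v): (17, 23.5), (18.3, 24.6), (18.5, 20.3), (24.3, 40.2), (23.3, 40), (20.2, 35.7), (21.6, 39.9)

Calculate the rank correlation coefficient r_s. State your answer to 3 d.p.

Rank u: 1, 2, 3, 7, 6, 4, 5
Rank v: 2, 3, 1, 7, 6, 4, 5
d = rank(u) − rank(v): -1, -1, 2, 0, 0, 0, 0; Σd² = 6
ρ = 1 − 6Σd² / [n(n²−1)] = 1 − 6×6 / (7×48) = 1 − 36/336 ≈ 0.893

0.893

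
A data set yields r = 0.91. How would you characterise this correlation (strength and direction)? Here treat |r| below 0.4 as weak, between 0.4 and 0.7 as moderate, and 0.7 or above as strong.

r = 0.91 > 0 so the relationship is positive.
|r| = 0.91, which falls in the strong range.

strong positive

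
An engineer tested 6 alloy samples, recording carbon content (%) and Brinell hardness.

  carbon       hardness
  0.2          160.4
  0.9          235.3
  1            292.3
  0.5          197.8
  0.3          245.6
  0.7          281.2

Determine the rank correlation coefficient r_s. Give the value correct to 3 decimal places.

Rank carbon: 1, 5, 6, 3, 2, 4
Rank hardness: 1, 3, 6, 2, 4, 5
d = rank(carbon) − rank(hardness): 0, 2, 0, 1, -2, -1; Σd² = 10
ρ = 1 − 6Σd² / [n(n²−1)] = 1 − 6×10 / (6×35) = 1 − 60/210 ≈ 0.714

0.714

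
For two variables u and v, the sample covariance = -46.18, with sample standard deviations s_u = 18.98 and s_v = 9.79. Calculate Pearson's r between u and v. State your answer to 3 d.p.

r = Cov(u,v) / (s_u · s_v) = -46.18 / (18.98 × 9.79)
  = -46.18 / 185.8142 ≈ -0.249

-0.249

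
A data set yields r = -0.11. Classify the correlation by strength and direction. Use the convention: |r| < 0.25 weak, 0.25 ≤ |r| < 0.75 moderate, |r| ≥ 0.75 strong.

r = -0.11 < 0 so the relationship is negative.
|r| = 0.11, which falls in the weak range.

weak negative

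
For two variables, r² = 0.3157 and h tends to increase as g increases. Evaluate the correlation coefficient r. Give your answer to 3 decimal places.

0.562

|r| = √0.3157 = 0.562
The association is positive, so r = 0.562.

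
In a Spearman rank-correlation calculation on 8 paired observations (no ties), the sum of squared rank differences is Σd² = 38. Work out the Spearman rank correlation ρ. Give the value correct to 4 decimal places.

ρ = 1 − 6Σd² / [n(n²−1)] = 1 − 6×38 / (8×63)
  = 1 − 228/504 = 1 − 0.45238 ≈ 0.5476

0.5476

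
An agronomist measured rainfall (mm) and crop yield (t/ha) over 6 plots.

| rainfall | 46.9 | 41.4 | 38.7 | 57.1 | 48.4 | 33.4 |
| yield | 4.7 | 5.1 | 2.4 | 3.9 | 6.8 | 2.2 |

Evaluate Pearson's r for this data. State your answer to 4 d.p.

n = 6, Σx = 265.9, Σy = 25.1, Σx² = 12129.79, Σy² = 120.15, Σxy = 1149.74
nΣxy − ΣxΣy = 6898.44 − 6674.09 = 224.35
nΣx² − (Σx)² = 72778.74 − 70702.81 = 2075.93; nΣy² − (Σy)² = 720.9 − 630.01 = 90.89
r = 224.35 / √(2075.93 × 90.89) = 224.35 / 434.3746 ≈ 0.5165

0.5165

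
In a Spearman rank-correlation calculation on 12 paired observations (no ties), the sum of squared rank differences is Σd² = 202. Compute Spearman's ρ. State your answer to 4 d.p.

ρ = 1 − 6Σd² / [n(n²−1)] = 1 − 6×202 / (12×143)
  = 1 − 1212/1716 = 1 − 0.70629 ≈ 0.2937

0.2937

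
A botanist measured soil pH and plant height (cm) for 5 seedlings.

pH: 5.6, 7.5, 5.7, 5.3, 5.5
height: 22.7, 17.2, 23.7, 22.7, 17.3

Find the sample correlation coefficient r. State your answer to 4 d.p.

n = 5, Σx = 29.6, Σy = 103.6, Σx² = 178.44, Σy² = 2187.4, Σxy = 606.67
nΣxy − ΣxΣy = 3033.35 − 3066.56 = -33.21
nΣx² − (Σx)² = 892.2 − 876.16 = 16.04; nΣy² − (Σy)² = 10937 − 10732.96 = 204.04
r = -33.21 / √(16.04 × 204.04) = -33.21 / 57.2084 ≈ -0.5805

-0.5805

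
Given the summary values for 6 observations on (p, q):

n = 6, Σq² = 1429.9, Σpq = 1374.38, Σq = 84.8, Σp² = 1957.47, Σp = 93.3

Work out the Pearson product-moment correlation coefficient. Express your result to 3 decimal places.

r = (nΣpq − ΣpΣq) / √[(nΣp² − (Σp)²)(nΣq² − (Σq)²)]
Numerator: 6×1374.38 − 93.3×84.8 = 334.44
Denominator: √[(11744.82 − 8704.89)(8579.4 − 7191.04)] = √[3039.93 × 1388.36] = 2054.3897
r = 334.44 / 2054.3897 ≈ 0.163

0.163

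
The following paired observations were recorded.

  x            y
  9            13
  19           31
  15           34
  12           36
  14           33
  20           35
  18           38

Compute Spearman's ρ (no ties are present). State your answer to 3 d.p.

Rank x: 1, 6, 4, 2, 3, 7, 5
Rank y: 1, 2, 4, 6, 3, 5, 7
d = rank(x) − rank(y): 0, 4, 0, -4, 0, 2, -2; Σd² = 40
ρ = 1 − 6Σd² / [n(n²−1)] = 1 − 6×40 / (7×48) = 1 − 240/336 ≈ 0.286

0.286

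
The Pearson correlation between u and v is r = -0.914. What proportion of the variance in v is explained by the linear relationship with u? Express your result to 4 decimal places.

0.8354

r² = (-0.914)² = 0.8354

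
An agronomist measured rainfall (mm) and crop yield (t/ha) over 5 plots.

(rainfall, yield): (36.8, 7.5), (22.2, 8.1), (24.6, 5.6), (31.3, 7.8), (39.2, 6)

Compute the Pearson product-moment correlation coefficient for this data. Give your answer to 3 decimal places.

n = 5, Σx = 154.1, Σy = 35, Σx² = 4968.57, Σy² = 250.06, Σxy = 1072.92
nΣxy − ΣxΣy = 5364.6 − 5393.5 = -28.9
nΣx² − (Σx)² = 24842.85 − 23746.81 = 1096.04; nΣy² − (Σy)² = 1250.3 − 1225 = 25.3
r = -28.9 / √(1096.04 × 25.3) = -28.9 / 166.5227 ≈ -0.174

-0.174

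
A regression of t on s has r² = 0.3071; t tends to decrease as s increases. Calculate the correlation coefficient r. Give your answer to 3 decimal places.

|r| = √0.3071 = 0.554
The association is negative, so r = −0.554.

-0.554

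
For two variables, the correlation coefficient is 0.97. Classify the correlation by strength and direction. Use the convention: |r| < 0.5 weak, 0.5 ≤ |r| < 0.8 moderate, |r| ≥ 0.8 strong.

strong positive

r = 0.97 > 0 so the relationship is positive.
|r| = 0.97, which falls in the strong range.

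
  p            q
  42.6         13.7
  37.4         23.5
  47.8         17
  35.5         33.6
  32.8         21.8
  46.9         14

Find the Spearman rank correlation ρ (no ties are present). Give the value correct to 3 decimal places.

-0.600

Rank p: 4, 3, 6, 2, 1, 5
Rank q: 1, 5, 3, 6, 4, 2
d = rank(p) − rank(q): 3, -2, 3, -4, -3, 3; Σd² = 56
ρ = 1 − 6Σd² / [n(n²−1)] = 1 − 6×56 / (6×35) = 1 − 336/210 ≈ -0.600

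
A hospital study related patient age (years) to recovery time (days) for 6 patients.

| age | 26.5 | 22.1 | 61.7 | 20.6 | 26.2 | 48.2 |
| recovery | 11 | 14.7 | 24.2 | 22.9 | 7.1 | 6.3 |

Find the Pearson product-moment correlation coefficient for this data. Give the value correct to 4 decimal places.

n = 6, Σx = 205.3, Σy = 86.2, Σx² = 8431.59, Σy² = 1537.24, Σxy = 3070.93
nΣxy − ΣxΣy = 18425.58 − 17696.86 = 728.72
nΣx² − (Σx)² = 50589.54 − 42148.09 = 8441.45; nΣy² − (Σy)² = 9223.44 − 7430.44 = 1793
r = 728.72 / √(8441.45 × 1793) = 728.72 / 3890.4395 ≈ 0.1873

0.1873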